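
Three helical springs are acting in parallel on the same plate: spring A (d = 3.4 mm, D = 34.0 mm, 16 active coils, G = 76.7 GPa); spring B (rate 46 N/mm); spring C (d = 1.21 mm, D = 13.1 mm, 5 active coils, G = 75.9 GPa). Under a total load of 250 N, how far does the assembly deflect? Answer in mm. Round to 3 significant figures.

k_A = Gd⁴/(8D³N_a) = (76.7×10³)(3.4⁴)/(8·34.0³·16) = 2.0373 N/mm
k_C = Gd⁴/(8D³N_a) = (75.9×10³)(1.21⁴)/(8·13.1³·5) = 1.8093 N/mm
Parallel: k_eq = 2.0373 + 46 + 1.8093 = 49.847 N/mm
δ = F/k_eq = 250/49.847 = 5.0154 mm

5.02 mm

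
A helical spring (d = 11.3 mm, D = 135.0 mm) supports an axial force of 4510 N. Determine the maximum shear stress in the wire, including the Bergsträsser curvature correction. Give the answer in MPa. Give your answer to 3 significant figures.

1190 MPa

Spring index C = D/d = 135.0/11.3 = 11.9469
K_B = (4C+2)/(4C−3) = 49.788/44.788 = 1.1116
τ₀ = 8FD/(πd³) = 8·4510·135.0/(π·11.3³) = 4.8708e+06/4533 = 1074.5 MPa
τ_max = K·τ₀ = 1.1116 × 1074.5 = 1194.5 MPa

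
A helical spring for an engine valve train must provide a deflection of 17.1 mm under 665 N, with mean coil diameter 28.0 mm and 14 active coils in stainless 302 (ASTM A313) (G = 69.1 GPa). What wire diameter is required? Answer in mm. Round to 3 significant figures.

Required rate k = F/δ = 665/17.1 = 38.889 N/mm
d = (8D³N_a·k / G)^(1/4) = (8·28.0³·14·38.889 / (69.1×10³))^0.25
  = (1383.7)^0.25 = 6.0990 mm

6.10 mm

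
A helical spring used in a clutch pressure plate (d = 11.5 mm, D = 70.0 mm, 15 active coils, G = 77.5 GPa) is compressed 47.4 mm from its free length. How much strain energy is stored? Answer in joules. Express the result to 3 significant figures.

37.0 J

k = Gd⁴/(8D³N_a) = (77.5×10³)(11.5⁴)/(8·70.0³·15) = 32.932 N/mm
U = ½kδ² = 0.5 × 32.932 × 47.4² = 36995 N·mm = 36.995 J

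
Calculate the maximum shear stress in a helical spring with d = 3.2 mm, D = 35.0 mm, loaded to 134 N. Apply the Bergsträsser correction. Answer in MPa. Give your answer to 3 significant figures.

409 MPa

Spring index C = D/d = 35.0/3.2 = 10.9375
K_B = (4C+2)/(4C−3) = 45.750/40.750 = 1.1227
τ₀ = 8FD/(πd³) = 8·134·35.0/(π·3.2³) = 37520/102.94 = 364.47 MPa
τ_max = K·τ₀ = 1.1227 × 364.47 = 409.19 MPa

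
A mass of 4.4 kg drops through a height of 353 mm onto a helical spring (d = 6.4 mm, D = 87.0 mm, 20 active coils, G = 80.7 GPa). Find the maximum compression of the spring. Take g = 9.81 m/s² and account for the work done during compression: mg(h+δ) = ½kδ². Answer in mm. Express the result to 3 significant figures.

191 mm

k = Gd⁴/(8D³N_a) = (80.7×10³)(6.4⁴)/(8·87.0³·20) = 1.285 N/mm
W = mg = 4.4 × 9.81 = 43.164 N
½kδ² − Wδ − Wh = 0 → δ = (W + √(W² + 2kWh))/k
δ = (43.164 + √(1863.1 + 39159.9))/1.285 = (43.164 + 202.54)/1.285 = 191.21 mm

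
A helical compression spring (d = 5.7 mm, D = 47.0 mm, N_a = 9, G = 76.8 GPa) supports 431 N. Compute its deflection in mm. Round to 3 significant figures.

39.7 mm

k = Gd⁴/(8D³N_a) = (76.8×10³)(5.7⁴)/(8·47.0³·9) = 10.845 N/mm
δ = F/k = 431 / 10.845 = 39.741 mm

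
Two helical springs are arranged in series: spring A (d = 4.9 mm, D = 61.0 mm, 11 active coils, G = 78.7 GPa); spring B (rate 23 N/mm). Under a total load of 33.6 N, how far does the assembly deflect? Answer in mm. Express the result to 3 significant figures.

k_A = Gd⁴/(8D³N_a) = (78.7×10³)(4.9⁴)/(8·61.0³·11) = 2.2714 N/mm
Series: 1/k_eq = 1/2.2714 + 1/23 = 0.48374; k_eq = 2.0672 N/mm
δ = F/k_eq = 33.6/2.0672 = 16.254 mm

16.3 mm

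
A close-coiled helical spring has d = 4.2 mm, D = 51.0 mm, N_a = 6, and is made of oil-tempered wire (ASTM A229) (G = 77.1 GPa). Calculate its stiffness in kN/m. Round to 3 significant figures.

k = Gd⁴/(8D³N_a) = (77.1×10³ × 4.2⁴) / (8 × 51.0³ × 6)
  = 2.39912e+07 / 6.36725e+06 = 3.7679 N/mm

3.77 kN/m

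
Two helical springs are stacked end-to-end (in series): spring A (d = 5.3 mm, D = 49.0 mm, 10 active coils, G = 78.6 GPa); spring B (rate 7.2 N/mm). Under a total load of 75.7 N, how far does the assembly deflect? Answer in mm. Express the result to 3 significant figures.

22.0 mm

k_A = Gd⁴/(8D³N_a) = (78.6×10³)(5.3⁴)/(8·49.0³·10) = 6.5894 N/mm
Series: 1/k_eq = 1/6.5894 + 1/7.2 = 0.29065; k_eq = 3.4406 N/mm
δ = F/k_eq = 75.7/3.4406 = 22.002 mm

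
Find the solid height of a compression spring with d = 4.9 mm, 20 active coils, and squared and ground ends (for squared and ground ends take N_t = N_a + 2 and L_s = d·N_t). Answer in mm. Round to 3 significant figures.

108 mm

squared and ground ends: N_t = N_a + 2 = 20 + 2 = 22
L_s = d·N_t = 4.9 × 22 = 107.8 mm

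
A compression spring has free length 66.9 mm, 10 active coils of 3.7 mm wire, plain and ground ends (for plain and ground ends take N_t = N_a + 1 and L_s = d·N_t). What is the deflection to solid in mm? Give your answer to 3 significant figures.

26.2 mm

N_t = 11; L_s = 3.7·11 = 40.7 mm
δ_solid = L₀ − L_s = 66.9 − 40.7 = 26.2 mm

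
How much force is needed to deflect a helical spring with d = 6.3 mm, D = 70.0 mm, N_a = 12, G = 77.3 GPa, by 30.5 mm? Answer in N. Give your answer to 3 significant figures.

k = Gd⁴/(8D³N_a) = (77.3×10³)(6.3⁴)/(8·70.0³·12) = 3.6981 N/mm
F = k·δ = 3.6981 × 30.5 = 112.79 N

113 N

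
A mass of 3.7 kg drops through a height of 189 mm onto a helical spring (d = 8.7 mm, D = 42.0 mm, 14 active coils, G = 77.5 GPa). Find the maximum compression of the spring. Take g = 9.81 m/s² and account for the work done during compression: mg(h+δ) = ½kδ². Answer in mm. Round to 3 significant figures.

16.7 mm

k = Gd⁴/(8D³N_a) = (77.5×10³)(8.7⁴)/(8·42.0³·14) = 53.507 N/mm
W = mg = 3.7 × 9.81 = 36.297 N
½kδ² − Wδ − Wh = 0 → δ = (W + √(W² + 2kWh))/k
δ = (36.297 + √(1317.5 + 734134))/53.507 = (36.297 + 857.58)/53.507 = 16.706 mm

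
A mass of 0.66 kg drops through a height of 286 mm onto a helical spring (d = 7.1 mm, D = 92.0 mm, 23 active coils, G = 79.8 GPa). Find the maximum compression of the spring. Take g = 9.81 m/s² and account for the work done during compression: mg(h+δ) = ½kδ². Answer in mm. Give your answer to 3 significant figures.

55.9 mm

k = Gd⁴/(8D³N_a) = (79.8×10³)(7.1⁴)/(8·92.0³·23) = 1.4153 N/mm
W = mg = 0.66 × 9.81 = 6.4746 N
½kδ² − Wδ − Wh = 0 → δ = (W + √(W² + 2kWh))/k
δ = (6.4746 + √(41.92 + 5241.6))/1.4153 = (6.4746 + 72.688)/1.4153 = 55.932 mm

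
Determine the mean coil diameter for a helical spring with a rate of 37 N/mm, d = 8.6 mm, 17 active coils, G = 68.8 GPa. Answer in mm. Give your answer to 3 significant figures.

42.1 mm

D = (Gd⁴/(8N_a·k))^(1/3) = (68.8×10³·8.6⁴/(8·17·37))^(1/3)
  = (74789.7)^(1/3) = 42.1322 mm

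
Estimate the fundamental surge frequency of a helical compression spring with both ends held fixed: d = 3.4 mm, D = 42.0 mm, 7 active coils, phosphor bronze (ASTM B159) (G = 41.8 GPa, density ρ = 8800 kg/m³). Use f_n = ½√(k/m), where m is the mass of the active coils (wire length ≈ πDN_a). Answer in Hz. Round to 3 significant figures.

67.5 Hz

k = Gd⁴/(8D³N_a) = (41.8×10³)(3.4⁴)/(8·42.0³·7) = 1.3463 N/mm = 1346.3 N/m
Wire length L = πDN_a = π·42.0·7 = 923.63 mm
m = ρ·(πd²/4)·L = 8800 × 9.0792×10⁻⁶ m² × 0.92363 m = 0.073795 kg
f_n = ½√(k/m) = 0.5·√(1346.3/0.073795) = 0.5·√(18244) = 67.536 Hz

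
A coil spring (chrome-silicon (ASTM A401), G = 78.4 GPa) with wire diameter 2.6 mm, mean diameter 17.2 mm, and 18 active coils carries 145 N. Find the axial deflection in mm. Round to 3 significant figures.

29.7 mm

k = Gd⁴/(8D³N_a) = (78.4×10³)(2.6⁴)/(8·17.2³·18) = 4.8895 N/mm
δ = F/k = 145 / 4.8895 = 29.656 mm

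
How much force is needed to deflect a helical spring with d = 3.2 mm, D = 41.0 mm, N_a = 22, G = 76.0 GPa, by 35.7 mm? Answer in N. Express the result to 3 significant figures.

k = Gd⁴/(8D³N_a) = (76.0×10³)(3.2⁴)/(8·41.0³·22) = 0.65698 N/mm
F = k·δ = 0.65698 × 35.7 = 23.454 N

23.5 N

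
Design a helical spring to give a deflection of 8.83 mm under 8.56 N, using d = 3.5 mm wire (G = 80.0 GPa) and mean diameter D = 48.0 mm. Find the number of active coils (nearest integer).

Required rate k = F/δ = 8.56/8.83 = 0.96942 N/mm
N_a = Gd⁴/(8D³k) = (80.0×10³ × 3.5⁴)/(8 × 48.0³ × 0.96942)
    = 1.2005e+07 / 857683 = 14 → 14 coils

14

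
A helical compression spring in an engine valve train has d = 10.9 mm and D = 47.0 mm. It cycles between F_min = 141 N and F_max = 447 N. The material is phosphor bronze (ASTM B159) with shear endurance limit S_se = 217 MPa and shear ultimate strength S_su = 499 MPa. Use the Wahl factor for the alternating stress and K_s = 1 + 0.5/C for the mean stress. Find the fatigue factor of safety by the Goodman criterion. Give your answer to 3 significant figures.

6.67

C = D/d = 47.0/10.9 = 4.3119; K_W = (4C−1)/(4C−4)+0.615/C = 1.3691; K_s = 1+0.5/C = 1.1160
F_a = (F_max−F_min)/2 = 153 N; F_m = (F_max+F_min)/2 = 294 N
τ_a = K_W·8F_aD/(πd³) = 1.3691 × 14.14 = 19.359 MPa
τ_m = K_s·8F_mD/(πd³) = 1.1160 × 27.171 = 30.322 MPa
Goodman: 1/n_f = τ_a/S_se + τ_m/S_su = 19.359/217 + 30.322/499 = 0.08921 + 0.06076 = 0.14998
n_f = 1/0.14998 = 6.668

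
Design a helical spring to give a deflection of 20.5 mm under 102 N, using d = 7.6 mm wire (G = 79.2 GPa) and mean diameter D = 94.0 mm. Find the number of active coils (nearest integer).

8

Required rate k = F/δ = 102/20.5 = 4.9756 N/mm
N_a = Gd⁴/(8D³k) = (79.2×10³ × 7.6⁴)/(8 × 94.0³ × 4.9756)
    = 2.64228e+08 / 3.30613e+07 = 7.992 → 8 coils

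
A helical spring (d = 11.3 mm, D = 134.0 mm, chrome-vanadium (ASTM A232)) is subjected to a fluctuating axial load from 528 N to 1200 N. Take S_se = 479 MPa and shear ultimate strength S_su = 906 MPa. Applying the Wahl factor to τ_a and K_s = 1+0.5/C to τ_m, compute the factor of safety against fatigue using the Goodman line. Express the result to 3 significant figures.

2.38

C = D/d = 134.0/11.3 = 11.8584; K_W = (4C−1)/(4C−4)+0.615/C = 1.1209; K_s = 1+0.5/C = 1.0422
F_a = (F_max−F_min)/2 = 336 N; F_m = (F_max+F_min)/2 = 864 N
τ_a = K_W·8F_aD/(πd³) = 1.1209 × 79.46 = 89.069 MPa
τ_m = K_s·8F_mD/(πd³) = 1.0422 × 204.33 = 212.94 MPa
Goodman: 1/n_f = τ_a/S_se + τ_m/S_su = 89.069/479 + 212.94/906 = 0.18595 + 0.23503 = 0.42098
n_f = 1/0.42098 = 2.375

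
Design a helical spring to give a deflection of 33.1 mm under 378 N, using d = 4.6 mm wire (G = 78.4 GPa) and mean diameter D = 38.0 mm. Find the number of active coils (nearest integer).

7

Required rate k = F/δ = 378/33.1 = 11.42 N/mm
N_a = Gd⁴/(8D³k) = (78.4×10³ × 4.6⁴)/(8 × 38.0³ × 11.42)
    = 3.51033e+07 / 5.01308e+06 = 7.002 → 7 coils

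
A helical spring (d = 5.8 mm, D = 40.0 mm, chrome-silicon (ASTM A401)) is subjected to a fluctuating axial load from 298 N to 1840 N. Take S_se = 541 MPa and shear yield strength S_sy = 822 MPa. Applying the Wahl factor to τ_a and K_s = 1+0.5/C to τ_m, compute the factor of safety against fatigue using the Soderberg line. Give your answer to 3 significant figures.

C = D/d = 40.0/5.8 = 6.8966; K_W = (4C−1)/(4C−4)+0.615/C = 1.2164; K_s = 1+0.5/C = 1.0725
F_a = (F_max−F_min)/2 = 771 N; F_m = (F_max+F_min)/2 = 1069 N
τ_a = K_W·8F_aD/(πd³) = 1.2164 × 402.5 = 489.59 MPa
τ_m = K_s·8F_mD/(πd³) = 1.0725 × 558.08 = 598.54 MPa
Soderberg: 1/n_f = τ_a/S_se + τ_m/S_sy = 489.59/541 + 598.54/822 = 0.90498 + 0.72815 = 1.6331
n_f = 1/1.6331 = 0.6123

0.612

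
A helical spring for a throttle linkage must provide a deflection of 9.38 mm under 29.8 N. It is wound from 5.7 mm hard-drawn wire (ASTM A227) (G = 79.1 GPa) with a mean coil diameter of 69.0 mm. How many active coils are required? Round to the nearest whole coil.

10

Required rate k = F/δ = 29.8/9.38 = 3.177 N/mm
N_a = Gd⁴/(8D³k) = (79.1×10³ × 5.7⁴)/(8 × 69.0³ × 3.177)
    = 8.3498e+07 / 8.34931e+06 = 10 → 10 coils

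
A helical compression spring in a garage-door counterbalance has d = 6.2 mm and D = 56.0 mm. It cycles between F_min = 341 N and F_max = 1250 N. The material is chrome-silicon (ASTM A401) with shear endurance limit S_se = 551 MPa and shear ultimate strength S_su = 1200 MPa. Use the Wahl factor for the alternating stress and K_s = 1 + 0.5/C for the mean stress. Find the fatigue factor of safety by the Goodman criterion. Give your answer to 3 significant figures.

1.01

C = D/d = 56.0/6.2 = 9.0323; K_W = (4C−1)/(4C−4)+0.615/C = 1.1615; K_s = 1+0.5/C = 1.0554
F_a = (F_max−F_min)/2 = 454.5 N; F_m = (F_max+F_min)/2 = 795.5 N
τ_a = K_W·8F_aD/(πd³) = 1.1615 × 271.95 = 315.86 MPa
τ_m = K_s·8F_mD/(πd³) = 1.0554 × 475.98 = 502.33 MPa
Goodman: 1/n_f = τ_a/S_se + τ_m/S_su = 315.86/551 + 502.33/1200 = 0.57325 + 0.41861 = 0.99186
n_f = 1/0.99186 = 1.008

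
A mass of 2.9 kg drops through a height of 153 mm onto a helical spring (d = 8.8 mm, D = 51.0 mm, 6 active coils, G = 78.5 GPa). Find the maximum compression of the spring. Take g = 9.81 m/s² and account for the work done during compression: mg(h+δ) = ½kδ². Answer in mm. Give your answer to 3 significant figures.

k = Gd⁴/(8D³N_a) = (78.5×10³)(8.8⁴)/(8·51.0³·6) = 73.935 N/mm
W = mg = 2.9 × 9.81 = 28.449 N
½kδ² − Wδ − Wh = 0 → δ = (W + √(W² + 2kWh))/k
δ = (28.449 + √(809.35 + 643631))/73.935 = (28.449 + 802.77)/73.935 = 11.243 mm

11.2 mm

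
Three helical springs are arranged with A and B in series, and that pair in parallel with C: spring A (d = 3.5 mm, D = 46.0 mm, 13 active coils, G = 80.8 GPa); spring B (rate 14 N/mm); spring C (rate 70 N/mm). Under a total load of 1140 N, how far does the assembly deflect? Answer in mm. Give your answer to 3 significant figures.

16.0 mm

k_A = Gd⁴/(8D³N_a) = (80.8×10³)(3.5⁴)/(8·46.0³·13) = 1.1978 N/mm
Springs A,B series: k_AB = 1/(1/1.1978+1/14) = 1.1034 N/mm; parallel with C: k_eq = 1.1034+70 = 71.103 N/mm
δ = F/k_eq = 1140/71.103 = 16.033 mm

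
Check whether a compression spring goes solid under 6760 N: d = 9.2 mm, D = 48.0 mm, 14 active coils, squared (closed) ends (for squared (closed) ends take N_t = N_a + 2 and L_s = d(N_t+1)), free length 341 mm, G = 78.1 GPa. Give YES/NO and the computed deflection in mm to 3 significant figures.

k = Gd⁴/(8D³N_a) = (78.1×10³)(9.2⁴)/(8·48.0³·14) = 45.171 N/mm
N_t = 16; L_s = 9.2·17 = 156.4 mm; δ_solid = L₀ − L_s = 341 − 156.4 = 184.6 mm
δ = F/k = 6760/45.171 = 149.65 mm
δ < δ_solid → spring does not go solid

NO, δ = 150 mm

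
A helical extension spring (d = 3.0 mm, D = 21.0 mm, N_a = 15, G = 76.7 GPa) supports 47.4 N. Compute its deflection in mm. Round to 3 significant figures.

k = Gd⁴/(8D³N_a) = (76.7×10³)(3.0⁴)/(8·21.0³·15) = 5.5904 N/mm
δ = F/k = 47.4 / 5.5904 = 8.4789 mm

8.48 mm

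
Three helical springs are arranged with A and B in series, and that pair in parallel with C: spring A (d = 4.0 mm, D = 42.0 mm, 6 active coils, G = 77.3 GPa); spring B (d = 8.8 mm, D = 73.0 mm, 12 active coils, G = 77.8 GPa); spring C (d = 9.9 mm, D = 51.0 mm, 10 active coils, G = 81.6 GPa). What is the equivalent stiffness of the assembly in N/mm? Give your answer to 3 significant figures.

77.7 N/mm

k_A = Gd⁴/(8D³N_a) = (77.3×10³)(4.0⁴)/(8·42.0³·6) = 5.5646 N/mm
k_B = Gd⁴/(8D³N_a) = (77.8×10³)(8.8⁴)/(8·73.0³·12) = 12.493 N/mm
k_C = Gd⁴/(8D³N_a) = (81.6×10³)(9.9⁴)/(8·51.0³·10) = 73.864 N/mm
Springs A,B series: k_AB = 1/(1/5.5646+1/12.493) = 3.8498 N/mm; parallel with C: k_eq = 3.8498+73.864 = 77.713 N/mm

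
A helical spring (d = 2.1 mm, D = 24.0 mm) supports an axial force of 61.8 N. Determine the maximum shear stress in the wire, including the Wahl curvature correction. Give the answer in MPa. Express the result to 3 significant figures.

Spring index C = D/d = 24.0/2.1 = 11.4286
K_W = (4C−1)/(4C−4) + 0.615/C = 44.714/41.714 + 0.0538 = 1.1257
τ₀ = 8FD/(πd³) = 8·61.8·24.0/(π·2.1³) = 11865.6/29.094 = 407.83 MPa
τ_max = K·τ₀ = 1.1257 × 407.83 = 459.11 MPa

459 MPa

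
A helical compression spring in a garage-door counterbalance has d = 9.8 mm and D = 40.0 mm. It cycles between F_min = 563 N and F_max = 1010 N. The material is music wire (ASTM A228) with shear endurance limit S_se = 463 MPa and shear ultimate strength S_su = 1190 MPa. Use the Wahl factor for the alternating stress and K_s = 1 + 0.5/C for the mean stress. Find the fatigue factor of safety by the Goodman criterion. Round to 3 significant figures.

6.53

C = D/d = 40.0/9.8 = 4.0816; K_W = (4C−1)/(4C−4)+0.615/C = 1.3941; K_s = 1+0.5/C = 1.1225
F_a = (F_max−F_min)/2 = 223.5 N; F_m = (F_max+F_min)/2 = 786.5 N
τ_a = K_W·8F_aD/(πd³) = 1.3941 × 24.188 = 33.719 MPa
τ_m = K_s·8F_mD/(πd³) = 1.1225 × 85.118 = 95.545 MPa
Goodman: 1/n_f = τ_a/S_se + τ_m/S_su = 33.719/463 + 95.545/1190 = 0.07283 + 0.08029 = 0.15312
n_f = 1/0.15312 = 6.531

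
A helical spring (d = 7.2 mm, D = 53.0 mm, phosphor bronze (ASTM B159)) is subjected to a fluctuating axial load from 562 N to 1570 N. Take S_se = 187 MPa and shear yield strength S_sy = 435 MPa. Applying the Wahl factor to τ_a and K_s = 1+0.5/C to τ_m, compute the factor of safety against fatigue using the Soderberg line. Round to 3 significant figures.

C = D/d = 53.0/7.2 = 7.3611; K_W = (4C−1)/(4C−4)+0.615/C = 1.2015; K_s = 1+0.5/C = 1.0679
F_a = (F_max−F_min)/2 = 504 N; F_m = (F_max+F_min)/2 = 1066 N
τ_a = K_W·8F_aD/(πd³) = 1.2015 × 182.24 = 218.96 MPa
τ_m = K_s·8F_mD/(πd³) = 1.0679 × 385.46 = 411.64 MPa
Soderberg: 1/n_f = τ_a/S_se + τ_m/S_sy = 218.96/187 + 411.64/435 = 1.17088 + 0.94630 = 2.1172
n_f = 1/2.1172 = 0.4723

0.472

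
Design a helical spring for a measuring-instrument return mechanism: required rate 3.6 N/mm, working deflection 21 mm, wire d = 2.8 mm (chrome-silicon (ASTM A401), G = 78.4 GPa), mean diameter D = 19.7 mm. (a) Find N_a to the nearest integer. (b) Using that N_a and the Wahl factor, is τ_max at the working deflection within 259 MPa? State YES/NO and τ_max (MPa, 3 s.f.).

(a) 22 coils; (b) YES, τ_max = 208 MPa

N_a = Gd⁴/(8D³k) = (78.4×10³)(2.8⁴)/(8·19.7³·3.6) = 21.89 → N_a = 22
Actual rate k = Gd⁴/(8D³·22) = 3.5813 N/mm
Working load F = kδ = 3.5813·21 = 75.207 N
C = 19.7/2.8 = 7.0357; K_W = (4C−1)/(4C−4)+0.615/C = 1.2117
τ_max = K_W·8FD/(πd³) = 1.2117·171.87 = 208.24 MPa
τ_max ≤ 259 MPa → acceptable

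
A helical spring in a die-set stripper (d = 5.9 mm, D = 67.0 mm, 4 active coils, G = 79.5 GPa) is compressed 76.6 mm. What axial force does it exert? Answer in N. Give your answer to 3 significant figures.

767 N

k = Gd⁴/(8D³N_a) = (79.5×10³)(5.9⁴)/(8·67.0³·4) = 10.009 N/mm
F = k·δ = 10.009 × 76.6 = 766.71 N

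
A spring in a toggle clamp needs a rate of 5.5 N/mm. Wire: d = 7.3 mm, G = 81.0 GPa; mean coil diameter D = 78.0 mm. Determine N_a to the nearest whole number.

11

N_a = Gd⁴/(8D³k) = (81.0×10³ × 7.3⁴)/(8 × 78.0³ × 5.5)
    = 2.30026e+08 / 2.08803e+07 = 11.02 → 11 coils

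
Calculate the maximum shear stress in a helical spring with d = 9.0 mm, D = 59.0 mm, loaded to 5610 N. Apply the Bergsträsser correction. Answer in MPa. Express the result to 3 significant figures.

Spring index C = D/d = 59.0/9.0 = 6.5556
K_B = (4C+2)/(4C−3) = 28.222/23.222 = 1.2153
τ₀ = 8FD/(πd³) = 8·5610·59.0/(π·9.0³) = 2.64792e+06/2290.2 = 1156.2 MPa
τ_max = K·τ₀ = 1.2153 × 1156.2 = 1405.1 MPa

1410 MPa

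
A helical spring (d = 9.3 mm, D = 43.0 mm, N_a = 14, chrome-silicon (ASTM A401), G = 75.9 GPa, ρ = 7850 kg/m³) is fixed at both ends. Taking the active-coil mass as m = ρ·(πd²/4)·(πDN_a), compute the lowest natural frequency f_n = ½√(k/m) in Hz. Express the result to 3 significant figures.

k = Gd⁴/(8D³N_a) = (75.9×10³)(9.3⁴)/(8·43.0³·14) = 63.76 N/mm = 63760 N/m
Wire length L = πDN_a = π·43.0·14 = 1891.2 mm
m = ρ·(πd²/4)·L = 7850 × 67.929×10⁻⁶ m² × 1.8912 m = 1.0085 kg
f_n = ½√(k/m) = 0.5·√(63760/1.0085) = 0.5·√(63223) = 125.72 Hz

126 Hz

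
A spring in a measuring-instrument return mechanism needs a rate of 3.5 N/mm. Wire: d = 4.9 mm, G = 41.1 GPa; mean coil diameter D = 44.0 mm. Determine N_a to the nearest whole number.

N_a = Gd⁴/(8D³k) = (41.1×10³ × 4.9⁴)/(8 × 44.0³ × 3.5)
    = 2.36933e+07 / 2.38515e+06 = 9.934 → 10 coils

10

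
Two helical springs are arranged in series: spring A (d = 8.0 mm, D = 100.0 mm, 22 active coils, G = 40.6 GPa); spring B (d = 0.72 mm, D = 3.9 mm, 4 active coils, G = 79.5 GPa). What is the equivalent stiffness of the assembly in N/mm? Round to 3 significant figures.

k_A = Gd⁴/(8D³N_a) = (40.6×10³)(8.0⁴)/(8·100.0³·22) = 0.94487 N/mm
k_B = Gd⁴/(8D³N_a) = (79.5×10³)(0.72⁴)/(8·3.9³·4) = 11.255 N/mm
Series: 1/k_eq = 1/0.94487 + 1/11.255 = 1.1472; k_eq = 0.87169 N/mm

0.872 N/mm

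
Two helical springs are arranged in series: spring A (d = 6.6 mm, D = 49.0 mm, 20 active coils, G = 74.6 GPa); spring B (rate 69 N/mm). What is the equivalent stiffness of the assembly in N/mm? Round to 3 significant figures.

k_A = Gd⁴/(8D³N_a) = (74.6×10³)(6.6⁴)/(8·49.0³·20) = 7.5198 N/mm
Series: 1/k_eq = 1/7.5198 + 1/69 = 0.14747; k_eq = 6.7808 N/mm

6.78 N/mm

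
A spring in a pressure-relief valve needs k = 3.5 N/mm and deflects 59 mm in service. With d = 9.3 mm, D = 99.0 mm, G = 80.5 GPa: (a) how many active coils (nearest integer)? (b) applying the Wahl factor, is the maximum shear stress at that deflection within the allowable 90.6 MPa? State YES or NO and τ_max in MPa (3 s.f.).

(a) 22 coils; (b) YES, τ_max = 74.0 MPa

N_a = Gd⁴/(8D³k) = (80.5×10³)(9.3⁴)/(8·99.0³·3.5) = 22.16 → N_a = 22
Actual rate k = Gd⁴/(8D³·22) = 3.5262 N/mm
Working load F = kδ = 3.5262·59 = 208.05 N
C = 99.0/9.3 = 10.6452; K_W = (4C−1)/(4C−4)+0.615/C = 1.1355
τ_max = K_W·8FD/(πd³) = 1.1355·65.206 = 74.044 MPa
τ_max ≤ 90.6 MPa → acceptable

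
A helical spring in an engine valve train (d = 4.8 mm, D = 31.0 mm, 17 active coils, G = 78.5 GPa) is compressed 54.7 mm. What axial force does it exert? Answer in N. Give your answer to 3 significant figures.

k = Gd⁴/(8D³N_a) = (78.5×10³)(4.8⁴)/(8·31.0³·17) = 10.285 N/mm
F = k·δ = 10.285 × 54.7 = 562.6 N

563 N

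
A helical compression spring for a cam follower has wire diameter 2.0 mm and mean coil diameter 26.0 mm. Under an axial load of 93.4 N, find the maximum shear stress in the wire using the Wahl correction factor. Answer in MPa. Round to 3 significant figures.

858 MPa

Spring index C = D/d = 26.0/2.0 = 13.0000
K_W = (4C−1)/(4C−4) + 0.615/C = 51.000/48.000 + 0.0473 = 1.1098
τ₀ = 8FD/(πd³) = 8·93.4·26.0/(π·2.0³) = 19427.2/25.133 = 772.98 MPa
τ_max = K·τ₀ = 1.1098 × 772.98 = 857.86 MPa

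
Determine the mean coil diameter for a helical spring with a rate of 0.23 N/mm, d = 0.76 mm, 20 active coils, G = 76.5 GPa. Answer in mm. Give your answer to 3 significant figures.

8.85 mm

D = (Gd⁴/(8N_a·k))^(1/3) = (76.5×10³·0.76⁴/(8·20·0.23))^(1/3)
  = (693.534)^(1/3) = 8.8516 mm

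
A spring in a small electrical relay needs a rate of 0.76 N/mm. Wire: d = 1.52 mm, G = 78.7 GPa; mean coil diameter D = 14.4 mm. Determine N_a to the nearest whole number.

N_a = Gd⁴/(8D³k) = (78.7×10³ × 1.52⁴)/(8 × 14.4³ × 0.76)
    = 420097 / 18154.8 = 23.14 → 23 coils

23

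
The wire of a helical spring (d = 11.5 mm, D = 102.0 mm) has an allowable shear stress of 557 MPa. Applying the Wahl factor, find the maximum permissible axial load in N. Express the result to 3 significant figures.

2800 N

C = D/d = 102.0/11.5 = 8.8696
K_W = (4C−1)/(4C−4) + 0.615/C = 34.478/31.478 + 0.0693 = 1.1646
τ_max = K·8FD/(πd³) → F_max = τ_allow·πd³/(8DK)
F_max = 557·π·11.5³/(8·102.0·1.1646) = 2.6613e+06/950.35 = 2800.4 N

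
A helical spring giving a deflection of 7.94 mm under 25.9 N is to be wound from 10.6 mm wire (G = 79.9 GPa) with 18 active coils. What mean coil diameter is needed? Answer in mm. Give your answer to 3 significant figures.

129 mm

Required rate k = F/δ = 25.9/7.94 = 3.262 N/mm
D = (Gd⁴/(8N_a·k))^(1/3) = (79.9×10³·10.6⁴/(8·18·3.262))^(1/3)
  = (2.14748e+06)^(1/3) = 129.0158 mm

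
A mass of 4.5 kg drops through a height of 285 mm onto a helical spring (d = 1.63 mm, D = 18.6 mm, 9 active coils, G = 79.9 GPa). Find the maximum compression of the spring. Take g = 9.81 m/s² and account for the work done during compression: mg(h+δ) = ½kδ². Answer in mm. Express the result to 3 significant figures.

185 mm

k = Gd⁴/(8D³N_a) = (79.9×10³)(1.63⁴)/(8·18.6³·9) = 1.2174 N/mm
W = mg = 4.5 × 9.81 = 44.145 N
½kδ² − Wδ − Wh = 0 → δ = (W + √(W² + 2kWh))/k
δ = (44.145 + √(1948.8 + 30632.5))/1.2174 = (44.145 + 180.5)/1.2174 = 184.53 mm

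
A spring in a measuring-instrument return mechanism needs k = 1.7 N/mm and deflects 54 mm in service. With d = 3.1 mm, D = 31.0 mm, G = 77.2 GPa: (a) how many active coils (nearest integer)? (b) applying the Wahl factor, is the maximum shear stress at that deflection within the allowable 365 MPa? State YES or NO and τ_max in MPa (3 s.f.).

N_a = Gd⁴/(8D³k) = (77.2×10³)(3.1⁴)/(8·31.0³·1.7) = 17.6 → N_a = 18
Actual rate k = Gd⁴/(8D³·18) = 1.6619 N/mm
Working load F = kδ = 1.6619·54 = 89.745 N
C = 31.0/3.1 = 10.0000; K_W = (4C−1)/(4C−4)+0.615/C = 1.1448
τ_max = K_W·8FD/(πd³) = 1.1448·237.81 = 272.25 MPa
τ_max ≤ 365 MPa → acceptable

(a) 18 coils; (b) YES, τ_max = 272 MPa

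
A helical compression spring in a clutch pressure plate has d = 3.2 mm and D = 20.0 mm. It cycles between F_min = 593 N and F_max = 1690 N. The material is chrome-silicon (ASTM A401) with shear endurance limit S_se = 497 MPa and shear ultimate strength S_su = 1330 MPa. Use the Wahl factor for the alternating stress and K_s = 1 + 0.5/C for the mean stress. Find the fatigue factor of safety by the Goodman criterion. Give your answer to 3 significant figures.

C = D/d = 20.0/3.2 = 6.2500; K_W = (4C−1)/(4C−4)+0.615/C = 1.2413; K_s = 1+0.5/C = 1.0800
F_a = (F_max−F_min)/2 = 548.5 N; F_m = (F_max+F_min)/2 = 1141.5 N
τ_a = K_W·8F_aD/(πd³) = 1.2413 × 852.5 = 1058.2 MPa
τ_m = K_s·8F_mD/(πd³) = 1.0800 × 1774.2 = 1916.1 MPa
Goodman: 1/n_f = τ_a/S_se + τ_m/S_su = 1058.2/497 + 1916.1/1330 = 2.12913 + 1.44068 = 3.5698
n_f = 1/3.5698 = 0.2801

0.280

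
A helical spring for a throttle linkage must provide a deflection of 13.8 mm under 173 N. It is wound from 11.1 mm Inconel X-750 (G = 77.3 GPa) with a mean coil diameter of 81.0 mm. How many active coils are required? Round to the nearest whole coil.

Required rate k = F/δ = 173/13.8 = 12.536 N/mm
N_a = Gd⁴/(8D³k) = (77.3×10³ × 11.1⁴)/(8 × 81.0³ × 12.536)
    = 1.17347e+09 / 5.32981e+07 = 22.02 → 22 coils

22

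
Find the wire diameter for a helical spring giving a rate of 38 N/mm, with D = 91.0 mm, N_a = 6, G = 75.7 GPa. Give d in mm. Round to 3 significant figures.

d = (8D³N_a·k / G)^(1/4) = (8·91.0³·6·38 / (75.7×10³))^0.25
  = (18157)^0.25 = 11.6082 mm

11.6 mm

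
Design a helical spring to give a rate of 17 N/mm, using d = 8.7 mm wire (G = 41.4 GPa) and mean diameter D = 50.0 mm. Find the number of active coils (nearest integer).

14

N_a = Gd⁴/(8D³k) = (41.4×10³ × 8.7⁴)/(8 × 50.0³ × 17)
    = 2.3718e+08 / 1.7e+07 = 13.95 → 14 coils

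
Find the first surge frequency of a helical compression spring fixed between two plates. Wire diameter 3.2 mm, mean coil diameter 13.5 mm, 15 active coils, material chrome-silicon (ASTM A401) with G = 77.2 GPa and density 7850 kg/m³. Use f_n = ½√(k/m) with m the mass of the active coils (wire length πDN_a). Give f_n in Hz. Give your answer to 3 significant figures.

k = Gd⁴/(8D³N_a) = (77.2×10³)(3.2⁴)/(8·13.5³·15) = 27.418 N/mm = 27418 N/m
Wire length L = πDN_a = π·13.5·15 = 636.17 mm
m = ρ·(πd²/4)·L = 7850 × 8.0425×10⁻⁶ m² × 0.63617 m = 0.040164 kg
f_n = ½√(k/m) = 0.5·√(27418/0.040164) = 0.5·√(6.8265e+05) = 413.11 Hz

413 Hz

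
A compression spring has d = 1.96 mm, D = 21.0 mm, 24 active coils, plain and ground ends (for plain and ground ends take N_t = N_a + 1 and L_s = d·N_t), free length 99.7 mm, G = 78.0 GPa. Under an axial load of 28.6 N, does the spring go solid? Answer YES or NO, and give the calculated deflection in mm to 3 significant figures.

NO, δ = 44.2 mm

k = Gd⁴/(8D³N_a) = (78.0×10³)(1.96⁴)/(8·21.0³·24) = 0.64738 N/mm
N_t = 25; L_s = 1.96·25 = 49 mm; δ_solid = L₀ − L_s = 99.7 − 49 = 50.7 mm
δ = F/k = 28.6/0.64738 = 44.178 mm
δ < δ_solid → spring does not go solid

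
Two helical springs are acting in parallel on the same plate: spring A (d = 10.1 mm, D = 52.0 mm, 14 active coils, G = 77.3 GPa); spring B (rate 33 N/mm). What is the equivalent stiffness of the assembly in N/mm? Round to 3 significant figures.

84.1 N/mm

k_A = Gd⁴/(8D³N_a) = (77.3×10³)(10.1⁴)/(8·52.0³·14) = 51.078 N/mm
Parallel: k_eq = 51.078 + 33 = 84.078 N/mm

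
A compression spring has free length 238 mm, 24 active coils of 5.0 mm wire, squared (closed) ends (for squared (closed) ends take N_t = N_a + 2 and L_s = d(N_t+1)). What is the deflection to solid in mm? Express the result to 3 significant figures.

103 mm

N_t = 26; L_s = 5.0·27 = 135 mm
δ_solid = L₀ − L_s = 238 − 135 = 103 mm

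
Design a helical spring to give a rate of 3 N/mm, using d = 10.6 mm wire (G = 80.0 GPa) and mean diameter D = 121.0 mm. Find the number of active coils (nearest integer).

24

N_a = Gd⁴/(8D³k) = (80.0×10³ × 10.6⁴)/(8 × 121.0³ × 3)
    = 1.00998e+09 / 4.25175e+07 = 23.75 → 24 coils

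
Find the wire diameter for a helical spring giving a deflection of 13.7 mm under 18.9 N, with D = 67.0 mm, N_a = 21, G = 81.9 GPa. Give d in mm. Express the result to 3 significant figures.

Required rate k = F/δ = 18.9/13.7 = 1.3796 N/mm
d = (8D³N_a·k / G)^(1/4) = (8·67.0³·21·1.3796 / (81.9×10³))^0.25
  = (851.12)^0.25 = 5.4013 mm

5.40 mm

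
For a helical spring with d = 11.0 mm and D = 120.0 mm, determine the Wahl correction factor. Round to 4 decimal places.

C = D/d = 120.0/11.0 = 10.9091
K_W = (4C−1)/(4C−4) + 0.615/C = 42.636/39.636 + 0.0564 = 1.1321

1.1321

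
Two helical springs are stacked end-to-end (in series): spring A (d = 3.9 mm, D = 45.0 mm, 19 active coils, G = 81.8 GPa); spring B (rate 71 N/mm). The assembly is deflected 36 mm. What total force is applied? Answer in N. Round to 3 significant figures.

48.3 N

k_A = Gd⁴/(8D³N_a) = (81.8×10³)(3.9⁴)/(8·45.0³·19) = 1.3663 N/mm
Series: 1/k_eq = 1/1.3663 + 1/71 = 0.74601; k_eq = 1.3405 N/mm
F = k_eq·δ = 1.3405·36 = 48.256 N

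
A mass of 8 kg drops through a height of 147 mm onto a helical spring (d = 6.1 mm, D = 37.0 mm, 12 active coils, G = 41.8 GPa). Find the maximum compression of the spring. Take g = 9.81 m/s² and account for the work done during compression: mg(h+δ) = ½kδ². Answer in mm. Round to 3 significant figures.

51.1 mm

k = Gd⁴/(8D³N_a) = (41.8×10³)(6.1⁴)/(8·37.0³·12) = 11.902 N/mm
W = mg = 8 × 9.81 = 78.48 N
½kδ² − Wδ − Wh = 0 → δ = (W + √(W² + 2kWh))/k
δ = (78.48 + √(6159.1 + 274616))/11.902 = (78.48 + 529.88)/11.902 = 51.114 mm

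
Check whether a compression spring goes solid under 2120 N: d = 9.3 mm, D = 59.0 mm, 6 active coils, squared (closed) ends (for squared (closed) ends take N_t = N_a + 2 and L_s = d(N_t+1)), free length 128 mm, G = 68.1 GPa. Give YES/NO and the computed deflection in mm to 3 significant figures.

k = Gd⁴/(8D³N_a) = (68.1×10³)(9.3⁴)/(8·59.0³·6) = 51.675 N/mm
N_t = 8; L_s = 9.3·9 = 83.7 mm; δ_solid = L₀ − L_s = 128 − 83.7 = 44.3 mm
δ = F/k = 2120/51.675 = 41.026 mm
δ < δ_solid → spring does not go solid

NO, δ = 41.0 mm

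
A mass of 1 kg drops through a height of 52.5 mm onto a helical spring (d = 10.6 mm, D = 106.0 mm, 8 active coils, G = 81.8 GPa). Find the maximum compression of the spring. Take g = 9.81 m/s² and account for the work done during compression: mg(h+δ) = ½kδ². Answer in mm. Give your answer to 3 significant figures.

9.47 mm

k = Gd⁴/(8D³N_a) = (81.8×10³)(10.6⁴)/(8·106.0³·8) = 13.548 N/mm
W = mg = 1 × 9.81 = 9.81 N
½kδ² − Wδ − Wh = 0 → δ = (W + √(W² + 2kWh))/k
δ = (9.81 + √(96.236 + 13955.2))/13.548 = (9.81 + 118.54)/13.548 = 9.4736 mm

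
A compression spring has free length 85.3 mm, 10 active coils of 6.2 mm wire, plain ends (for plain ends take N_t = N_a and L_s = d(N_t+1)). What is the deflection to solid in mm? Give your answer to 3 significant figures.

N_t = 10; L_s = 6.2·11 = 68.2 mm
δ_solid = L₀ − L_s = 85.3 − 68.2 = 17.1 mm

17.1 mm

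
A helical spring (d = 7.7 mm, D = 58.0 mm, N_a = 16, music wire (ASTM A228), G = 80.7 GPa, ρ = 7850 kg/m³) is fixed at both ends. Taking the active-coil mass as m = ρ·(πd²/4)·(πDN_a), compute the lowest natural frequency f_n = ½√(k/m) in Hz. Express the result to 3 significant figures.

k = Gd⁴/(8D³N_a) = (80.7×10³)(7.7⁴)/(8·58.0³·16) = 11.359 N/mm = 11359 N/m
Wire length L = πDN_a = π·58.0·16 = 2915.4 mm
m = ρ·(πd²/4)·L = 7850 × 46.566×10⁻⁶ m² × 2.9154 m = 1.0657 kg
f_n = ½√(k/m) = 0.5·√(11359/1.0657) = 0.5·√(10659) = 51.62 Hz

51.6 Hz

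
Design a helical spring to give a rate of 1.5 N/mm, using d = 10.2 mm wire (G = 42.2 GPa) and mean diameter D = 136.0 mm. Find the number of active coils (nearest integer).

15

N_a = Gd⁴/(8D³k) = (42.2×10³ × 10.2⁴)/(8 × 136.0³ × 1.5)
    = 4.56786e+08 / 3.01855e+07 = 15.13 → 15 coils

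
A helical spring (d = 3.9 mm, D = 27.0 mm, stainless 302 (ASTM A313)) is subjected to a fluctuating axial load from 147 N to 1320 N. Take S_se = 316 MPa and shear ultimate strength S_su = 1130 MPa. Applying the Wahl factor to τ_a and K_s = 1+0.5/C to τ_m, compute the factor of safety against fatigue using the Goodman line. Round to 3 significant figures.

C = D/d = 27.0/3.9 = 6.9231; K_W = (4C−1)/(4C−4)+0.615/C = 1.2155; K_s = 1+0.5/C = 1.0722
F_a = (F_max−F_min)/2 = 586.5 N; F_m = (F_max+F_min)/2 = 733.5 N
τ_a = K_W·8F_aD/(πd³) = 1.2155 × 679.8 = 826.26 MPa
τ_m = K_s·8F_mD/(πd³) = 1.0722 × 850.18 = 911.58 MPa
Goodman: 1/n_f = τ_a/S_se + τ_m/S_su = 826.26/316 + 911.58/1130 = 2.61475 + 0.80671 = 3.4215
n_f = 1/3.4215 = 0.2923

0.292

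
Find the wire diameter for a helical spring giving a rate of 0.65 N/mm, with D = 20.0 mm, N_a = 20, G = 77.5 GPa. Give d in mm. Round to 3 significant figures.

d = (8D³N_a·k / G)^(1/4) = (8·20.0³·20·0.65 / (77.5×10³))^0.25
  = (10.735)^0.25 = 1.8101 mm

1.81 mm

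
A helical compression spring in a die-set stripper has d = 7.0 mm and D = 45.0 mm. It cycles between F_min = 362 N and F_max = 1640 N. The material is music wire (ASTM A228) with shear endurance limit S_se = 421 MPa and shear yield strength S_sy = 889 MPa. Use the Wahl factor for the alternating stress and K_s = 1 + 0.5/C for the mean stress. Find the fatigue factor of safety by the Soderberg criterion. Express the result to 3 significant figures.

C = D/d = 45.0/7.0 = 6.4286; K_W = (4C−1)/(4C−4)+0.615/C = 1.2338; K_s = 1+0.5/C = 1.0778
F_a = (F_max−F_min)/2 = 639 N; F_m = (F_max+F_min)/2 = 1001 N
τ_a = K_W·8F_aD/(πd³) = 1.2338 × 213.48 = 263.4 MPa
τ_m = K_s·8F_mD/(πd³) = 1.0778 × 334.42 = 360.43 MPa
Soderberg: 1/n_f = τ_a/S_se + τ_m/S_sy = 263.4/421 + 360.43/889 = 0.62565 + 0.40543 = 1.0311
n_f = 1/1.0311 = 0.9699

0.970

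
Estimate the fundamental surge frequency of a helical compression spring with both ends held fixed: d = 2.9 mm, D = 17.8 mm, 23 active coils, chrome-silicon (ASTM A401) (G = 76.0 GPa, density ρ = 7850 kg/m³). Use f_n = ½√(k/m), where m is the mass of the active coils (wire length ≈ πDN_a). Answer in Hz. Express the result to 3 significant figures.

139 Hz

k = Gd⁴/(8D³N_a) = (76.0×10³)(2.9⁴)/(8·17.8³·23) = 5.18 N/mm = 5180 N/m
Wire length L = πDN_a = π·17.8·23 = 1286.2 mm
m = ρ·(πd²/4)·L = 7850 × 6.6052×10⁻⁶ m² × 1.2862 m = 0.066689 kg
f_n = ½√(k/m) = 0.5·√(5180/0.066689) = 0.5·√(77674) = 139.35 Hz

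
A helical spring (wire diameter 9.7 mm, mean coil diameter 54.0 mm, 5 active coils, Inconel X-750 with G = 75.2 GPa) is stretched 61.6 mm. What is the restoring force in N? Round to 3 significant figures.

k = Gd⁴/(8D³N_a) = (75.2×10³)(9.7⁴)/(8·54.0³·5) = 105.7 N/mm
F = k·δ = 105.7 × 61.6 = 6510.9 N

6510 N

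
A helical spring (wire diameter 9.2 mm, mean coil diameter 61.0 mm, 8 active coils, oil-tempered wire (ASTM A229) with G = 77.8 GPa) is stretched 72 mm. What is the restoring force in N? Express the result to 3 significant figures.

k = Gd⁴/(8D³N_a) = (77.8×10³)(9.2⁴)/(8·61.0³·8) = 38.367 N/mm
F = k·δ = 38.367 × 72 = 2762.4 N

2760 N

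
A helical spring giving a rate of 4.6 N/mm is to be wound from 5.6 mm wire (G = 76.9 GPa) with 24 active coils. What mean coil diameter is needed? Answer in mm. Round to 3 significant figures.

D = (Gd⁴/(8N_a·k))^(1/3) = (76.9×10³·5.6⁴/(8·24·4.6))^(1/3)
  = (85628.7)^(1/3) = 44.0764 mm

44.1 mm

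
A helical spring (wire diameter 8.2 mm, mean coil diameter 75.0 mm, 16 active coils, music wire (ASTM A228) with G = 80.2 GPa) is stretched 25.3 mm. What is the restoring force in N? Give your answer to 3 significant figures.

k = Gd⁴/(8D³N_a) = (80.2×10³)(8.2⁴)/(8·75.0³·16) = 6.7148 N/mm
F = k·δ = 6.7148 × 25.3 = 169.89 N

170 N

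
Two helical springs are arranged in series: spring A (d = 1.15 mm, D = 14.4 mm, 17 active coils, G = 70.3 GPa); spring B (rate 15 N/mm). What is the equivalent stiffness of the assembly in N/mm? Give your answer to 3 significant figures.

0.297 N/mm

k_A = Gd⁴/(8D³N_a) = (70.3×10³)(1.15⁴)/(8·14.4³·17) = 0.30278 N/mm
Series: 1/k_eq = 1/0.30278 + 1/15 = 3.3694; k_eq = 0.29678 N/mm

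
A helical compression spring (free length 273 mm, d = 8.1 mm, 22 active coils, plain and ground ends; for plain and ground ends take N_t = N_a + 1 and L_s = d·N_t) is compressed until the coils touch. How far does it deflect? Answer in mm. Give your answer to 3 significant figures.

86.7 mm

N_t = 23; L_s = 8.1·23 = 186.3 mm
δ_solid = L₀ − L_s = 273 − 186.3 = 86.7 mm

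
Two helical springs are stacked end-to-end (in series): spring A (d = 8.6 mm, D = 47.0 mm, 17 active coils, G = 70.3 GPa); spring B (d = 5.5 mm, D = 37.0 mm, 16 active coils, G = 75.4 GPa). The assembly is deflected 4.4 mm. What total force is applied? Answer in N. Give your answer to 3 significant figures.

33.7 N

k_A = Gd⁴/(8D³N_a) = (70.3×10³)(8.6⁴)/(8·47.0³·17) = 27.234 N/mm
k_B = Gd⁴/(8D³N_a) = (75.4×10³)(5.5⁴)/(8·37.0³·16) = 10.642 N/mm
Series: 1/k_eq = 1/27.234 + 1/10.642 = 0.13069; k_eq = 7.6517 N/mm
F = k_eq·δ = 7.6517·4.4 = 33.668 N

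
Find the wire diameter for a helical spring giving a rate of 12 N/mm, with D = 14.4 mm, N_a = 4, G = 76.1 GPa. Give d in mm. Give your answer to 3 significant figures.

d = (8D³N_a·k / G)^(1/4) = (8·14.4³·4·12 / (76.1×10³))^0.25
  = (15.067)^0.25 = 1.9702 mm

1.97 mm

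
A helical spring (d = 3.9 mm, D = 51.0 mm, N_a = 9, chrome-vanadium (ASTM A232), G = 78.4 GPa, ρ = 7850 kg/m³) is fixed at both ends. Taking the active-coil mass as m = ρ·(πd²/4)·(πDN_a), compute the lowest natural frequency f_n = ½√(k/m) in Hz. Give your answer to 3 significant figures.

59.3 Hz

k = Gd⁴/(8D³N_a) = (78.4×10³)(3.9⁴)/(8·51.0³·9) = 1.899 N/mm = 1899 N/m
Wire length L = πDN_a = π·51.0·9 = 1442 mm
m = ρ·(πd²/4)·L = 7850 × 11.946×10⁻⁶ m² × 1.442 m = 0.13522 kg
f_n = ½√(k/m) = 0.5·√(1899/0.13522) = 0.5·√(14044) = 59.253 Hz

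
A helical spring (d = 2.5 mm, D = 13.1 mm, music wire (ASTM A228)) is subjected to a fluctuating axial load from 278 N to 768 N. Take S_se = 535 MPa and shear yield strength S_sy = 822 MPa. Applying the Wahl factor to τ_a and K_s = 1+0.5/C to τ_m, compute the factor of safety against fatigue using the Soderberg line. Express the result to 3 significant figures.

0.363

C = D/d = 13.1/2.5 = 5.2400; K_W = (4C−1)/(4C−4)+0.615/C = 1.2943; K_s = 1+0.5/C = 1.0954
F_a = (F_max−F_min)/2 = 245 N; F_m = (F_max+F_min)/2 = 523 N
τ_a = K_W·8F_aD/(πd³) = 1.2943 × 523.07 = 676.98 MPa
τ_m = K_s·8F_mD/(πd³) = 1.0954 × 1116.6 = 1223.1 MPa
Soderberg: 1/n_f = τ_a/S_se + τ_m/S_sy = 676.98/535 + 1223.1/822 = 1.26539 + 1.48800 = 2.7534
n_f = 1/2.7534 = 0.3632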